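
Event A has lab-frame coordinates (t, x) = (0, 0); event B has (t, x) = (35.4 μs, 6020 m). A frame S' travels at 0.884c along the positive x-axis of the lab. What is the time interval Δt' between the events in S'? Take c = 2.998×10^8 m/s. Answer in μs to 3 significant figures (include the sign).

Δt' ≈ 37.8 μs

γ = 1/√(1 − 0.884²) = 2.1391
Δt' = γ(Δt − vΔx/c²) = 2.1391 × (35.4 μs − 0.884×6020 m / (2.998×10^8 m/s))
= 2.1391 × (17.649 μs) = 37.8 μs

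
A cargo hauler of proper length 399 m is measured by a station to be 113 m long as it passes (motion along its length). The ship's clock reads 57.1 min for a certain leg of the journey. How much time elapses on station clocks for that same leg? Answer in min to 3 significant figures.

Δt ≈ 202 min

Length contraction ⇒ γ = L₀/L = 399/113 = 3.5310
Time dilation: Δt = γτ₀ = 3.5310 × 57.1 min = 202 min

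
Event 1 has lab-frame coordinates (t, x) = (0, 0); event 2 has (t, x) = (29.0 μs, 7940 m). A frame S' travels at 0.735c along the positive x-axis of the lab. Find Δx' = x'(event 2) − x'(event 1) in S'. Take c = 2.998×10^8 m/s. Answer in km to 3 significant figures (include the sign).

Δx' ≈ 2.29 km

γ = 1/√(1 − 0.735²) = 1.4748
Δx' = γ(Δx − vΔt) = 1.4748 × (7940 m − 0.735×(2.998×10^8 m/s)×29.0×10^-6 s)
= 1.4748 × (1549.8 m) = 2.29 km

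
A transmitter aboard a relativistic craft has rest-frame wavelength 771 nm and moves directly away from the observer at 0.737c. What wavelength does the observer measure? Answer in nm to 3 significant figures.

λ_obs ≈ 1980 nm

Relativistic Doppler: λ_obs = λ_src √((1+β)/(1−β))
= 771 × √(1.7370/0.26300) = 771 × 2.5699 = 1980 nm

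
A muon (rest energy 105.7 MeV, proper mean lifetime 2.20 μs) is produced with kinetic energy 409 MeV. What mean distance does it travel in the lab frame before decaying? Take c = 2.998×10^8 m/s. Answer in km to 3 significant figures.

d ≈ 3.14 km

γ = 1 + K/(m₀c²) = 1 + 409/105.7 = 4.8694
β = √(1 − 1/γ²) = 0.97869
Dilated lifetime: γτ₀ = 4.8694 × 2.20 μs = 10.713 μs
d = βc·γτ₀ = 0.97869 × (2.998×10^8 m/s) × 1.0713×10^-5 s = 3.14 km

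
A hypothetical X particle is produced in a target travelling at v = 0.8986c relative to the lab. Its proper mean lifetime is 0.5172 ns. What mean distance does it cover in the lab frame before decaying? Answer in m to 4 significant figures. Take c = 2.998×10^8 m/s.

γ = 1/√(1 − 0.8986²) = 2.27910
Dilated lifetime: Δt = γτ₀ = 2.27910 × 0.5172 ns = 1.17875 ns
d = vΔt = 0.8986c × 1.17875 ns = 2.69400×10^8 m/s × 1.17875×10^-9 s = 0.3176 m

d ≈ 0.3176 m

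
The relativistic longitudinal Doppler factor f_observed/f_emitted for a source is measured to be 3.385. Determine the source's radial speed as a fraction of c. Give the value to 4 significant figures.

β ≈ 0.8395

f_obs/f_src = √((1+β)/(1−β)) = 3.385  ⇒  (1+β)/(1−β) = 11.4582
β = |1 − D²|/(1 + D²) = |1 − 11.4582|/(1 + 11.4582) = 0.8395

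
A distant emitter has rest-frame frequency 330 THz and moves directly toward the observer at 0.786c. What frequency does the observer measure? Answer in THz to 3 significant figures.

f_obs ≈ 953 THz

Relativistic Doppler: f_obs = f_src √((1+β)/(1−β))
= 330 × √(1.7860/0.21400) = 330 × 2.8889 = 953 THz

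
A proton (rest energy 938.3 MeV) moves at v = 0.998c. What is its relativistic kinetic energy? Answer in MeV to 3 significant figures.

γ = 1/√(1 − 0.998²) = 15.819
K = (γ − 1)m₀c² = (15.819 − 1) × 938.3 MeV = 14.819 × 938.3 MeV = 13900 MeV

K ≈ 13900 MeV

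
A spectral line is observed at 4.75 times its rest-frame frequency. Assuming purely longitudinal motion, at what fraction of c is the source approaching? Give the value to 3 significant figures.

f_obs/f_src = √((1+β)/(1−β)) = 4.75  ⇒  (1+β)/(1−β) = 22.562
β = |1 − D²|/(1 + D²) = |1 − 22.562|/(1 + 22.562) = 0.915

β ≈ 0.915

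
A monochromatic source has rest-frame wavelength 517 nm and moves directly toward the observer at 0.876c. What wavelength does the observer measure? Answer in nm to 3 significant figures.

Relativistic Doppler: λ_obs = λ_src √((1−β)/(1+β))
= 517 × √(0.12400/1.8760) = 517 × 0.25710 = 133 nm

λ_obs ≈ 133 nm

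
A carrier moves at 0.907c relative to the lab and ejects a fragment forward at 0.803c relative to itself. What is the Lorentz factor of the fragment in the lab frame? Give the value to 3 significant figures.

u_lab = (0.803 + 0.907)/(1 + 0.803×0.907) = 1.710/1.72832 = 0.989400
γ = 1/√(1 − 0.989400²) = 6.89

γ ≈ 6.89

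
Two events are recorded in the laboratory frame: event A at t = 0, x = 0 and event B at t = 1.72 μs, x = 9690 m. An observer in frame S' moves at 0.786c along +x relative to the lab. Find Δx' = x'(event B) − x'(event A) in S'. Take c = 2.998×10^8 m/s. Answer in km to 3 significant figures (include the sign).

γ = 1/√(1 − 0.786²) = 1.6175
Δx' = γ(Δx − vΔt) = 1.6175 × (9690 m − 0.786×(2.998×10^8 m/s)×1.72×10^-6 s)
= 1.6175 × (9284.7 m) = 15.0 km

Δx' ≈ 15.0 km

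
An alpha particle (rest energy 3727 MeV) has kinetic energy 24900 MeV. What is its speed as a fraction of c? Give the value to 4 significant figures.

γ = 1 + K/(m₀c²) = 1 + 24900/3727 = 7.68098
β = √(1 − 1/γ²) = 0.9915

β ≈ 0.9915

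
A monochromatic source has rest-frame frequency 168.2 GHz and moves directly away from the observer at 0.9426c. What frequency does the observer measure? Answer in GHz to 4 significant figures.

f_obs ≈ 28.91 GHz

Relativistic Doppler: f_obs = f_src √((1−β)/(1+β))
= 168.2 × √(0.0574000/1.94260) = 168.2 × 0.171895 = 28.91 GHz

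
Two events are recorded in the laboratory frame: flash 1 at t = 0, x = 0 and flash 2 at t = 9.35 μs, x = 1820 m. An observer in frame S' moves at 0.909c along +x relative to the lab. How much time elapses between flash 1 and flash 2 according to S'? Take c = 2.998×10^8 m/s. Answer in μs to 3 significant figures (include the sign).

Δt' ≈ 9.19 μs

γ = 1/√(1 − 0.909²) = 2.3993
Δt' = γ(Δt − vΔx/c²) = 2.3993 × (9.35 μs − 0.909×1820 m / (2.998×10^8 m/s))
= 2.3993 × (3.8317 μs) = 9.19 μs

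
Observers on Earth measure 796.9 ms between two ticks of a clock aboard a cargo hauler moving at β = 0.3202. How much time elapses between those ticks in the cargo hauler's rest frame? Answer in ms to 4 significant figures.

τ₀ ≈ 754.9 ms

γ = 1/√(1 − 0.3202²) = 1.05558
Proper time: τ₀ = Δt/γ = 796.9/1.05558 = 754.9 ms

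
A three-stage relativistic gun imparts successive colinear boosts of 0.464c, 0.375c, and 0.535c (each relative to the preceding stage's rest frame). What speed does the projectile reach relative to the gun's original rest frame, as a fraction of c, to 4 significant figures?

Compose boost 2: (0.375 + 0.464)/(1 + 0.375×0.464) = 0.8390/1.17400 = 0.714651
Compose boost 3: (0.535 + 0.714651)/(1 + 0.535×0.714651) = 1.24965/1.38234 = 0.9040

u ≈ 0.9040c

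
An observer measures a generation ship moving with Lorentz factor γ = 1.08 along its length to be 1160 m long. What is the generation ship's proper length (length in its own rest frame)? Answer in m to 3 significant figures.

γ = 1.08 (given)
L₀ = γL = 1.08 × 1160 = 1250 m

L₀ ≈ 1250 m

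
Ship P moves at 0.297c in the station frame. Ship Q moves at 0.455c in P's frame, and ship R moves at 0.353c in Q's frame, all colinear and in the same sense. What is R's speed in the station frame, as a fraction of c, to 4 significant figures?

u ≈ 0.8230c

Compose boost 2: (0.455 + 0.297)/(1 + 0.455×0.297) = 0.7520/1.13514 = 0.662476
Compose boost 3: (0.353 + 0.662476)/(1 + 0.353×0.662476) = 1.01548/1.23385 = 0.8230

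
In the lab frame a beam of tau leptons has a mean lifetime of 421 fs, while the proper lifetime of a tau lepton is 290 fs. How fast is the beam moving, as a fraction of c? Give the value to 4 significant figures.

β ≈ 0.7249

γ = Δt/τ₀ = 421/290 = 1.45172
β = √(1 − 1/γ²) = √(1 − 1/1.45172²) = 0.7249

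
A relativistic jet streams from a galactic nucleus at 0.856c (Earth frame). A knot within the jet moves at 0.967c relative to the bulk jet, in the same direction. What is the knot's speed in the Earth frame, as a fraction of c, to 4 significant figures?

u ≈ 0.9974c

Relativistic velocity addition: u = (u' + v)/(1 + u'v/c²)
= (0.967 + 0.856)/(1 + 0.967×0.856) = 1.823/1.82775 = 0.9974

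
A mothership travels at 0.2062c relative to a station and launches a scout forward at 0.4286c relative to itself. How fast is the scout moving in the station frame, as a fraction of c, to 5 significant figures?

u ≈ 0.58325c

Compose boost 2: (0.4286 + 0.2062)/(1 + 0.4286×0.2062) = 0.63480/1.088377 = 0.58325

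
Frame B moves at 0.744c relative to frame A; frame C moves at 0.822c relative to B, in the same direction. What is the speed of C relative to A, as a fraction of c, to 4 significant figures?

Compose boost 2: (0.822 + 0.744)/(1 + 0.822×0.744) = 1.566/1.61157 = 0.9717

u ≈ 0.9717c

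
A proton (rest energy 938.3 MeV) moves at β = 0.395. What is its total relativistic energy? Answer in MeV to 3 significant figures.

γ = 1/√(1 − 0.395²) = 1.0885
E = γm₀c² = 1.0885 × 938.3 MeV = 1020 MeV

E ≈ 1020 MeV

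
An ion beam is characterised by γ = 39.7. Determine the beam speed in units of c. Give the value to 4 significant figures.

β ≈ 0.9997

β = √(1 − 1/γ²) = √(1 − 1/39.7²) = √(0.999366) = 0.9997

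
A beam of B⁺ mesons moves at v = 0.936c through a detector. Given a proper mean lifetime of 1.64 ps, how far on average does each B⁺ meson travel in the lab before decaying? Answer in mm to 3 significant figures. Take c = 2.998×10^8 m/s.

γ = 1/√(1 − 0.936²) = 2.8409
Dilated lifetime: Δt = γτ₀ = 2.8409 × 1.64 ps = 4.6591 ps
d = vΔt = 0.936c × 4.6591 ps = 2.8061×10^8 m/s × 4.6591×10^-12 s = 1.31 mm

d ≈ 1.31 mm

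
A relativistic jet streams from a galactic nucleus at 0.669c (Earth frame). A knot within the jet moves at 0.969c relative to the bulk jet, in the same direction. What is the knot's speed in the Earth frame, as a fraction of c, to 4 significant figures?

Relativistic velocity addition: u = (u' + v)/(1 + u'v/c²)
= (0.969 + 0.669)/(1 + 0.969×0.669) = 1.638/1.64826 = 0.9938

u ≈ 0.9938c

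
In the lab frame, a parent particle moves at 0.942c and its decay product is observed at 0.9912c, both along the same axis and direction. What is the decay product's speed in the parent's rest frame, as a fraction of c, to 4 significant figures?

Inverse velocity addition: u' = (u − v)/(1 − uv/c²)
= (0.9912 − 0.942)/(1 − 0.9912×0.942) = 0.04920/0.0662896 = 0.7422

u' ≈ 0.7422c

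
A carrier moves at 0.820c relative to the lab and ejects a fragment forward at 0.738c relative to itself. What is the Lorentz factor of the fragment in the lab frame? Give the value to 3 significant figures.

u_lab = (0.738 + 0.820)/(1 + 0.738×0.820) = 1.558/1.60516 = 0.970620
γ = 1/√(1 − 0.970620²) = 4.16

γ ≈ 4.16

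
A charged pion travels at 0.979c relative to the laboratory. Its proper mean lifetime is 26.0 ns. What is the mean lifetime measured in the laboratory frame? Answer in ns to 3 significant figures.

Δt ≈ 128 ns

γ = 1/√(1 − 0.979²) = 4.9053
Time dilation: Δt = γτ₀ = 4.9053 × 26.0 ns = 128 ns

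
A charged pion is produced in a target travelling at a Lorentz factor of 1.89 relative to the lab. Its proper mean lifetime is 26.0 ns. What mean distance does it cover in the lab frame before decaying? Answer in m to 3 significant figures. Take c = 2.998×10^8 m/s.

β = √(1 − 1/γ²) = √(1 − 1/1.89²) = 0.84856
Dilated lifetime: Δt = γτ₀ = 1.89 × 26.0 ns = 49.140 ns
d = vΔt = 0.84856c × 49.140 ns = 2.5440×10^8 m/s × 4.9140×10^-8 s = 12.5 m

d ≈ 12.5 m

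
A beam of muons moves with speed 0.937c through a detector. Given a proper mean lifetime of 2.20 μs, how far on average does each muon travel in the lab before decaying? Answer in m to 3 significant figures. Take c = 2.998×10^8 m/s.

d ≈ 1770 m

γ = 1/√(1 − 0.937²) = 2.8626
Dilated lifetime: Δt = γτ₀ = 2.8626 × 2.20 μs = 6.2978 μs
d = vΔt = 0.937c × 6.2978 μs = 2.8091×10^8 m/s × 6.2978×10^-6 s = 1770 m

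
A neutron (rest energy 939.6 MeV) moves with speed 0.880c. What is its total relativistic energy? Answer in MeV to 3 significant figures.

E ≈ 1980 MeV

γ = 1/√(1 − 0.880²) = 2.1054
E = γm₀c² = 2.1054 × 939.6 MeV = 1980 MeV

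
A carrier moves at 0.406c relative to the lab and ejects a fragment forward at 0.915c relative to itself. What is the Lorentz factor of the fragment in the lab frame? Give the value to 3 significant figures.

u_lab = (0.915 + 0.406)/(1 + 0.915×0.406) = 1.321/1.37149 = 0.963186
γ = 1/√(1 − 0.963186²) = 3.72

γ ≈ 3.72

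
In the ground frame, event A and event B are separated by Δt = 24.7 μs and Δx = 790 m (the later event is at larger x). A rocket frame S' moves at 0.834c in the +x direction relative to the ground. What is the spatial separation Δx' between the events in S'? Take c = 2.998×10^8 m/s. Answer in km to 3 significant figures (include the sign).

Δx' ≈ -9.76 km

γ = 1/√(1 − 0.834²) = 1.8124
Δx' = γ(Δx − vΔt) = 1.8124 × (790 m − 0.834×(2.998×10^8 m/s)×24.7×10^-6 s)
= 1.8124 × (-5385.8 m) = -9.76 km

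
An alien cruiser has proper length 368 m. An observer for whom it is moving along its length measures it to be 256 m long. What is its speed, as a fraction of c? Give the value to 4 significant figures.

γ = L₀/L = 368/256 = 1.43750
β = √(1 − 1/γ²) = 0.7184

β ≈ 0.7184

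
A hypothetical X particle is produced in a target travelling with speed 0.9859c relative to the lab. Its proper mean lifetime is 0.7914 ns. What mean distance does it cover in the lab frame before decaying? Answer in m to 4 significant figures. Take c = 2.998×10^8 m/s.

γ = 1/√(1 − 0.9859²) = 5.97602
Dilated lifetime: Δt = γτ₀ = 5.97602 × 0.7914 ns = 4.72942 ns
d = vΔt = 0.9859c × 4.72942 ns = 2.95573×10^8 m/s × 4.72942×10^-9 s = 1.398 m

d ≈ 1.398 m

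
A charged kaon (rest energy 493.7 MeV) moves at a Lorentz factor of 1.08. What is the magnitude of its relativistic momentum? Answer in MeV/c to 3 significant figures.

p ≈ 201 MeV/c

β = √(1 − 1/γ²) = √(1 − 1/1.08²) = 0.37771
p = γβm₀c = 1.08 × 0.37771 × 493.7 MeV/c = 201 MeV/c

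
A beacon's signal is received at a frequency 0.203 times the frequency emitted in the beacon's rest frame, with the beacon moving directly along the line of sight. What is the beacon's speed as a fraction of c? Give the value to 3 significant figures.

f_obs/f_src = √((1−β)/(1+β)) = 0.203  ⇒  (1−β)/(1+β) = 0.041209
β = |1 − D²|/(1 + D²) = |1 − 0.041209|/(1 + 0.041209) = 0.921

β ≈ 0.921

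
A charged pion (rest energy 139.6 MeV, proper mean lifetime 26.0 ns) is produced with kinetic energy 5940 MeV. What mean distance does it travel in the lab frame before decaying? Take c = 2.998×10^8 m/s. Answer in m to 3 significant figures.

γ = 1 + K/(m₀c²) = 1 + 5940/139.6 = 43.550
β = √(1 − 1/γ²) = 0.99974
Dilated lifetime: γτ₀ = 43.550 × 26.0 ns = 1132.3 ns
d = βc·γτ₀ = 0.99974 × (2.998×10^8 m/s) × 1.1323×10^-6 s = 339 m

d ≈ 339 m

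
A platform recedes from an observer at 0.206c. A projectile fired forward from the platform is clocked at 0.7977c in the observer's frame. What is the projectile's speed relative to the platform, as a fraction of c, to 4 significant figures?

u' ≈ 0.7081c

Inverse velocity addition: u' = (u − v)/(1 − uv/c²)
= (0.7977 − 0.206)/(1 − 0.7977×0.206) = 0.5917/0.835674 = 0.7081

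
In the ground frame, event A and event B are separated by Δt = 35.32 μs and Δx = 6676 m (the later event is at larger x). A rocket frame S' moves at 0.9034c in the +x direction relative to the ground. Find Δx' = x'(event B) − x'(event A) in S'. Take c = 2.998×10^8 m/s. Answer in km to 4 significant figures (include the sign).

Δx' ≈ -6.740 km

γ = 1/√(1 − 0.9034²) = 2.33210
Δx' = γ(Δx − vΔt) = 2.33210 × (6676 m − 0.9034×(2.998×10^8 m/s)×35.32×10^-6 s)
= 2.33210 × (-2890.04 m) = -6.740 km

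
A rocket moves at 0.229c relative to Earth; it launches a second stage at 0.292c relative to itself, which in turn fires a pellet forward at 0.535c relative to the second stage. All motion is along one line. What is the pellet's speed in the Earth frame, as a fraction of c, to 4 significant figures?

u ≈ 0.8114c

Compose boost 2: (0.292 + 0.229)/(1 + 0.292×0.229) = 0.5210/1.06687 = 0.488345
Compose boost 3: (0.535 + 0.488345)/(1 + 0.535×0.488345) = 1.02335/1.26126 = 0.8114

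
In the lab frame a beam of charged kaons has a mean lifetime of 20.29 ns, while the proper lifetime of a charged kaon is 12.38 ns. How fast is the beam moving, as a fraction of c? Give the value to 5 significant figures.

β ≈ 0.79228

γ = Δt/τ₀ = 20.29/12.38 = 1.638934
β = √(1 − 1/γ²) = √(1 − 1/1.638934²) = 0.79228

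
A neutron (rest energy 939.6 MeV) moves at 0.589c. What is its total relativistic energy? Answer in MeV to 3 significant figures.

E ≈ 1160 MeV

γ = 1/√(1 − 0.589²) = 1.2374
E = γm₀c² = 1.2374 × 939.6 MeV = 1160 MeV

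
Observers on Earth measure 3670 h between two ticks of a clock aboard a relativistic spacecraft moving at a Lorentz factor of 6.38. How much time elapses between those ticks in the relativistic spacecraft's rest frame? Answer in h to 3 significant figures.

τ₀ ≈ 575 h

γ = 6.38 (given)
Proper time: τ₀ = Δt/γ = 3670/6.38 = 575 h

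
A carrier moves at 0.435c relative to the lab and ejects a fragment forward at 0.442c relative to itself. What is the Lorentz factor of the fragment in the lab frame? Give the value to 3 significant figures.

γ ≈ 1.48

u_lab = (0.442 + 0.435)/(1 + 0.442×0.435) = 0.8770/1.19227 = 0.735572
γ = 1/√(1 − 0.735572²) = 1.48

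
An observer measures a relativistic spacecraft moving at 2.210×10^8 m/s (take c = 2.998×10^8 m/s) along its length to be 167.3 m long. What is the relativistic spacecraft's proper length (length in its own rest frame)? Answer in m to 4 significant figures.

β = v/c = 2.210×10^8 / 2.998×10^8 = 0.737158
γ = 1/√(1 − 0.737158²) = 1.47990
L₀ = γL = 1.47990 × 167.3 = 247.6 m

L₀ ≈ 247.6 m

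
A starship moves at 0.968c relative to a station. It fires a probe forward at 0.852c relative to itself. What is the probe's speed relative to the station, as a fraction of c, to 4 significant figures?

Relativistic velocity addition: u = (u' + v)/(1 + u'v/c²)
= (0.852 + 0.968)/(1 + 0.852×0.968) = 1.820/1.82474 = 0.9974

u ≈ 0.9974c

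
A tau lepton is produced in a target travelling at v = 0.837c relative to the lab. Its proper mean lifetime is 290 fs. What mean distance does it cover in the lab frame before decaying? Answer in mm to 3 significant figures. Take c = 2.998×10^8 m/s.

d ≈ 0.133 mm

γ = 1/√(1 − 0.837²) = 1.8275
Dilated lifetime: Δt = γτ₀ = 1.8275 × 290 fs = 529.97 fs
d = vΔt = 0.837c × 529.97 fs = 2.5093×10^8 m/s × 5.2997×10^-13 s = 0.133 mm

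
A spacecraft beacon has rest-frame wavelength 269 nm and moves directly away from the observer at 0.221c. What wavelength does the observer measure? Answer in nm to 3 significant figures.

Relativistic Doppler: λ_obs = λ_src √((1+β)/(1−β))
= 269 × √(1.2210/0.77900) = 269 × 1.2520 = 337 nm

λ_obs ≈ 337 nm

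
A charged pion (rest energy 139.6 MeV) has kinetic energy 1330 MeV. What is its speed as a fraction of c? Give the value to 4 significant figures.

β ≈ 0.9955

γ = 1 + K/(m₀c²) = 1 + 1330/139.6 = 10.5272
β = √(1 − 1/γ²) = 0.9955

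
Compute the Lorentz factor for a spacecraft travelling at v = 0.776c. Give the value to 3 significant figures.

γ = 1/√(1 − β²) = 1/√(1 − 0.776²) = 1/√(0.39782) = 1.59

γ ≈ 1.59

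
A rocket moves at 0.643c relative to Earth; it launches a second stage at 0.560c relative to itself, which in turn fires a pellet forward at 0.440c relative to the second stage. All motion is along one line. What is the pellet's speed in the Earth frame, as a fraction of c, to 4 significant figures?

Compose boost 2: (0.560 + 0.643)/(1 + 0.560×0.643) = 1.203/1.36008 = 0.884507
Compose boost 3: (0.440 + 0.884507)/(1 + 0.440×0.884507) = 1.32451/1.38918 = 0.9534

u ≈ 0.9534c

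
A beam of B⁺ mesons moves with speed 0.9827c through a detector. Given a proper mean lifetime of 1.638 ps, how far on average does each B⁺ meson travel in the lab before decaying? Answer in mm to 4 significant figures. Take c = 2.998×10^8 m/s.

d ≈ 2.606 mm

γ = 1/√(1 − 0.9827²) = 5.39944
Dilated lifetime: Δt = γτ₀ = 5.39944 × 1.638 ps = 8.84428 ps
d = vΔt = 0.9827c × 8.84428 ps = 2.94613×10^8 m/s × 8.84428×10^-12 s = 2.606 mm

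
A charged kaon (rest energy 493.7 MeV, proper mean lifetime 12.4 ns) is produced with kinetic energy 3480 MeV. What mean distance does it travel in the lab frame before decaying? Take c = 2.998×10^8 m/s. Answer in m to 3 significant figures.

γ = 1 + K/(m₀c²) = 1 + 3480/493.7 = 8.0488
β = √(1 − 1/γ²) = 0.99225
Dilated lifetime: γτ₀ = 8.0488 × 12.4 ns = 99.805 ns
d = βc·γτ₀ = 0.99225 × (2.998×10^8 m/s) × 9.9805×10^-8 s = 29.7 m

d ≈ 29.7 m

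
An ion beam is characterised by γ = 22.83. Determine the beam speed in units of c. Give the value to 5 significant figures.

β = √(1 − 1/γ²) = √(1 − 1/22.83²) = √(0.9980814) = 0.99904

β ≈ 0.99904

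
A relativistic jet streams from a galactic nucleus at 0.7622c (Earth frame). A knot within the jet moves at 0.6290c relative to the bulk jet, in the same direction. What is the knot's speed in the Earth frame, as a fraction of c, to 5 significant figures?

Relativistic velocity addition: u = (u' + v)/(1 + u'v/c²)
= (0.6290 + 0.7622)/(1 + 0.6290×0.7622) = 1.3912/1.479424 = 0.94037

u ≈ 0.94037c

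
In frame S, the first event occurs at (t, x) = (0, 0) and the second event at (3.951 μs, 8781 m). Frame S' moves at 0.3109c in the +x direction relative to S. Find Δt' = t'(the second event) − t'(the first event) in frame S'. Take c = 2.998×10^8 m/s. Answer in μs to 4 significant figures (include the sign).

γ = 1/√(1 − 0.3109²) = 1.05214
Δt' = γ(Δt − vΔx/c²) = 1.05214 × (3.951 μs − 0.3109×8781 m / (2.998×10^8 m/s))
= 1.05214 × (-5.15511 μs) = -5.424 μs

Δt' ≈ -5.424 μs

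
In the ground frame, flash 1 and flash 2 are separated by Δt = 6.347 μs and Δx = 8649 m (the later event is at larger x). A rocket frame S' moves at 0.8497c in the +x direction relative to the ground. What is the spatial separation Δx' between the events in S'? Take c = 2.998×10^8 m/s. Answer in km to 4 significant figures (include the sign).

γ = 1/√(1 − 0.8497²) = 1.89657
Δx' = γ(Δx − vΔt) = 1.89657 × (8649 m − 0.8497×(2.998×10^8 m/s)×6.347×10^-6 s)
= 1.89657 × (7032.16 m) = 13.34 km

Δx' ≈ 13.34 km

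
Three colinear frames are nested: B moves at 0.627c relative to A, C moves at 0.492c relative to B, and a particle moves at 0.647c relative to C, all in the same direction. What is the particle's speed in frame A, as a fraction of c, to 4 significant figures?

u ≈ 0.9671c

Compose boost 2: (0.492 + 0.627)/(1 + 0.492×0.627) = 1.119/1.30848 = 0.855188
Compose boost 3: (0.647 + 0.855188)/(1 + 0.647×0.855188) = 1.50219/1.55331 = 0.9671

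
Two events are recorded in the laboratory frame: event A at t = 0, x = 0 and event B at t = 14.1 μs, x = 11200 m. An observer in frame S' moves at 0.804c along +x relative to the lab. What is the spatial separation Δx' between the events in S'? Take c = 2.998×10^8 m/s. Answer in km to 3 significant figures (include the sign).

Δx' ≈ 13.1 km

γ = 1/√(1 − 0.804²) = 1.6817
Δx' = γ(Δx − vΔt) = 1.6817 × (11200 m − 0.804×(2.998×10^8 m/s)×14.1×10^-6 s)
= 1.6817 × (7801.3 m) = 13.1 km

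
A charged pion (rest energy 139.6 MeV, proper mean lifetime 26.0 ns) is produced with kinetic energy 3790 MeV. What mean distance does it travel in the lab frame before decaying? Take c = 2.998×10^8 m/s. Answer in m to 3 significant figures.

d ≈ 219 m

γ = 1 + K/(m₀c²) = 1 + 3790/139.6 = 28.149
β = √(1 − 1/γ²) = 0.99937
Dilated lifetime: γτ₀ = 28.149 × 26.0 ns = 731.87 ns
d = βc·γτ₀ = 0.99937 × (2.998×10^8 m/s) × 7.3187×10^-7 s = 219 m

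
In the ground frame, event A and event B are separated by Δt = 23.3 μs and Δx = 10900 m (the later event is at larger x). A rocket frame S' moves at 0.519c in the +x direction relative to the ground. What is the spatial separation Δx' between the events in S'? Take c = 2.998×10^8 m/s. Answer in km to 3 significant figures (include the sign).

Δx' ≈ 8.51 km

γ = 1/√(1 − 0.519²) = 1.1699
Δx' = γ(Δx − vΔt) = 1.1699 × (10900 m − 0.519×(2.998×10^8 m/s)×23.3×10^-6 s)
= 1.1699 × (7274.6 m) = 8.51 km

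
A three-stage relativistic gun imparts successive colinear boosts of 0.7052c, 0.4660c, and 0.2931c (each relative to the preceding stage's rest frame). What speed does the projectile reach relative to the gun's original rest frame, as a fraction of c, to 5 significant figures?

Compose boost 2: (0.4660 + 0.7052)/(1 + 0.4660×0.7052) = 1.1712/1.328623 = 0.8815140
Compose boost 3: (0.2931 + 0.8815140)/(1 + 0.2931×0.8815140) = 1.174614/1.258372 = 0.93344

u ≈ 0.93344c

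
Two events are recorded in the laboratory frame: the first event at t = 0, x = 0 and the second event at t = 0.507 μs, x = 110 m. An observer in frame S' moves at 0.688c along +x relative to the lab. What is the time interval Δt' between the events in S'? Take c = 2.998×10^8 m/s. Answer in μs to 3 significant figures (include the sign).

Δt' ≈ 0.351 μs

γ = 1/√(1 − 0.688²) = 1.3780
Δt' = γ(Δt − vΔx/c²) = 1.3780 × (0.507 μs − 0.688×110 m / (2.998×10^8 m/s))
= 1.3780 × (0.25457 μs) = 0.351 μs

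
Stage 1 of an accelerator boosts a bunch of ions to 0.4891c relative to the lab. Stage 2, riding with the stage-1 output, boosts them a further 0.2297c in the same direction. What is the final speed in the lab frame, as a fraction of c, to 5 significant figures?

u ≈ 0.64620c

Compose boost 2: (0.2297 + 0.4891)/(1 + 0.2297×0.4891) = 0.71880/1.112346 = 0.64620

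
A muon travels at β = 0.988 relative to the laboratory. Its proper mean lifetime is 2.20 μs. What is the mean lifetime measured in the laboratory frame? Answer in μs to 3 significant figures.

γ = 1/√(1 − 0.988²) = 6.4744
Time dilation: Δt = γτ₀ = 6.4744 × 2.20 μs = 14.2 μs

Δt ≈ 14.2 μs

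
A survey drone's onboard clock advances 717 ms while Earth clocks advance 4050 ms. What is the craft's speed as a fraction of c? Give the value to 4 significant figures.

γ = Δt/τ₀ = 4050/717 = 5.64854
β = √(1 − 1/γ²) = √(1 − 1/5.64854²) = 0.9842

β ≈ 0.9842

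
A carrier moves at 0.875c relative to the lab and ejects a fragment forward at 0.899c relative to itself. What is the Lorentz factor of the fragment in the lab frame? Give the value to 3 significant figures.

u_lab = (0.899 + 0.875)/(1 + 0.899×0.875) = 1.774/1.78662 = 0.992934
γ = 1/√(1 − 0.992934²) = 8.43

γ ≈ 8.43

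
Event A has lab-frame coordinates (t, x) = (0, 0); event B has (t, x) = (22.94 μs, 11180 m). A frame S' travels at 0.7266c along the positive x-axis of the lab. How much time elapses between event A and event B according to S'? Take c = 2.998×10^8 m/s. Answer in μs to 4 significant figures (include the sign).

γ = 1/√(1 − 0.7266²) = 1.45548
Δt' = γ(Δt − vΔx/c²) = 1.45548 × (22.94 μs − 0.7266×11180 m / (2.998×10^8 m/s))
= 1.45548 × (-4.15602 μs) = -6.049 μs

Δt' ≈ -6.049 μs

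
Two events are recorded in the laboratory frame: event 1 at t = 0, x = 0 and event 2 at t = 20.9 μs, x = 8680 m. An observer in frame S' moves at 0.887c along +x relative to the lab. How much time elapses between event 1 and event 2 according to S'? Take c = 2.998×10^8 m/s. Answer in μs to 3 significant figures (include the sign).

γ = 1/√(1 − 0.887²) = 2.1656
Δt' = γ(Δt − vΔx/c²) = 2.1656 × (20.9 μs − 0.887×8680 m / (2.998×10^8 m/s))
= 2.1656 × (-4.7810 μs) = -10.4 μs

Δt' ≈ -10.4 μs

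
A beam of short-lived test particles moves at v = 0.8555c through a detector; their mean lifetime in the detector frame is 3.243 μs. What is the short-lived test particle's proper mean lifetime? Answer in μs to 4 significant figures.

τ₀ ≈ 1.679 μs

γ = 1/√(1 − 0.8555²) = 1.93124
Proper time: τ₀ = Δt/γ = 3.243/1.93124 = 1.679 μs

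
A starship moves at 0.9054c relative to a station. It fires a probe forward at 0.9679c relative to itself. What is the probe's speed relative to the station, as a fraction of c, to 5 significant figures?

u ≈ 0.99838c

Relativistic velocity addition: u = (u' + v)/(1 + u'v/c²)
= (0.9679 + 0.9054)/(1 + 0.9679×0.9054) = 1.8733/1.876337 = 0.99838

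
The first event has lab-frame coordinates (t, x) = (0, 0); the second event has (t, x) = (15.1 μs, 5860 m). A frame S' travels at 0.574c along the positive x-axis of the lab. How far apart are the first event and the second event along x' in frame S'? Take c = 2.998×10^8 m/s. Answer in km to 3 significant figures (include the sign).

Δx' ≈ 3.98 km

γ = 1/√(1 − 0.574²) = 1.2212
Δx' = γ(Δx − vΔt) = 1.2212 × (5860 m − 0.574×(2.998×10^8 m/s)×15.1×10^-6 s)
= 1.2212 × (3261.5 m) = 3.98 km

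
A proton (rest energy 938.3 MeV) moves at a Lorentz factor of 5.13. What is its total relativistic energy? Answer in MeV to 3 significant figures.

γ = 5.13 (given)
E = γm₀c² = 5.13 × 938.3 MeV = 4810 MeV

E ≈ 4810 MeV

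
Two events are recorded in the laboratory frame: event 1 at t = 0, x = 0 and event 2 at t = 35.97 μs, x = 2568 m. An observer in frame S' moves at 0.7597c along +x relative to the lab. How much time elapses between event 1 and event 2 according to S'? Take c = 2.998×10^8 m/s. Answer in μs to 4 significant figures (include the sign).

γ = 1/√(1 − 0.7597²) = 1.53781
Δt' = γ(Δt − vΔx/c²) = 1.53781 × (35.97 μs − 0.7597×2568 m / (2.998×10^8 m/s))
= 1.53781 × (29.4626 μs) = 45.31 μs

Δt' ≈ 45.31 μs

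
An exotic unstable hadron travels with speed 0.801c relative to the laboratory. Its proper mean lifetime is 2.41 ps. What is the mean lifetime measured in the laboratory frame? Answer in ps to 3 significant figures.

Δt ≈ 4.03 ps

γ = 1/√(1 − 0.801²) = 1.6704
Time dilation: Δt = γτ₀ = 1.6704 × 2.41 ps = 4.03 ps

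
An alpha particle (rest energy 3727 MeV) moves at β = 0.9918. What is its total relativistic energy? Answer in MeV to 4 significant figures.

γ = 1/√(1 − 0.9918²) = 7.82475
E = γm₀c² = 7.82475 × 3727 MeV = 29160 MeV

E ≈ 29160 MeV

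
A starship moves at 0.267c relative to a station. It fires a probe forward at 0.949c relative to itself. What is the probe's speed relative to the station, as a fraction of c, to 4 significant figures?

Relativistic velocity addition: u = (u' + v)/(1 + u'v/c²)
= (0.949 + 0.267)/(1 + 0.949×0.267) = 1.216/1.25338 = 0.9702

u ≈ 0.9702c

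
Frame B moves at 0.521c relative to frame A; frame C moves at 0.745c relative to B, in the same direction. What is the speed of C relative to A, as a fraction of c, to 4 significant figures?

u ≈ 0.9120c

Compose boost 2: (0.745 + 0.521)/(1 + 0.745×0.521) = 1.266/1.38814 = 0.9120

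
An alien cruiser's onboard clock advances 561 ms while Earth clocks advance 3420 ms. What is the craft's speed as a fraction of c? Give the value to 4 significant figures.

γ = Δt/τ₀ = 3420/561 = 6.09626
β = √(1 − 1/γ²) = √(1 − 1/6.09626²) = 0.9865

β ≈ 0.9865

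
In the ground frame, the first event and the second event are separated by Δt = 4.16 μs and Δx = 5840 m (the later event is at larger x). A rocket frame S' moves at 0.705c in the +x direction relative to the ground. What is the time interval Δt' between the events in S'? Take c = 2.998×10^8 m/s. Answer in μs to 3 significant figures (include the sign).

γ = 1/√(1 − 0.705²) = 1.4100
Δt' = γ(Δt − vΔx/c²) = 1.4100 × (4.16 μs − 0.705×5840 m / (2.998×10^8 m/s))
= 1.4100 × (-9.5732 μs) = -13.5 μs

Δt' ≈ -13.5 μs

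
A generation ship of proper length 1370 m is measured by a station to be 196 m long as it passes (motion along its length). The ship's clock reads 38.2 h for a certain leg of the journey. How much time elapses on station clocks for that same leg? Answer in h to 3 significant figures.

Δt ≈ 267 h

Length contraction ⇒ γ = L₀/L = 1370/196 = 6.9898
Time dilation: Δt = γτ₀ = 6.9898 × 38.2 h = 267 h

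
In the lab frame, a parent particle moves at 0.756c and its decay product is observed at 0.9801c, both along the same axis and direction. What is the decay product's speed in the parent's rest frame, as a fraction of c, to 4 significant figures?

u' ≈ 0.8651c

Inverse velocity addition: u' = (u − v)/(1 − uv/c²)
= (0.9801 − 0.756)/(1 − 0.9801×0.756) = 0.2241/0.259044 = 0.8651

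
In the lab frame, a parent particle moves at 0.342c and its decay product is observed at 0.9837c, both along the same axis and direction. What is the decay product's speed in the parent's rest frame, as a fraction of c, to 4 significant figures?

u' ≈ 0.9670c

Inverse velocity addition: u' = (u − v)/(1 − uv/c²)
= (0.9837 − 0.342)/(1 − 0.9837×0.342) = 0.6417/0.663575 = 0.9670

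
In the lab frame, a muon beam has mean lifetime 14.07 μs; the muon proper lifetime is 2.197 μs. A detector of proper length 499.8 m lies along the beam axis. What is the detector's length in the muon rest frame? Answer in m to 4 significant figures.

L ≈ 78.04 m

Time dilation ⇒ γ = Δt/τ₀ = 14.07/2.197 = 6.40419
Length contraction: L = L₀/γ = 499.8/6.40419 = 78.04 m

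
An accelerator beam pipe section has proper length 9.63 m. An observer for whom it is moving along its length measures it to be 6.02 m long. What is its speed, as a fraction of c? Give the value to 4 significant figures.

γ = L₀/L = 9.63/6.02 = 1.59967
β = √(1 − 1/γ²) = 0.7805

β ≈ 0.7805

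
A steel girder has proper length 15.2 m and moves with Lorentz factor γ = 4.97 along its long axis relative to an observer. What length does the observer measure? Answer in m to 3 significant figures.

γ = 4.97 (given)
Length contraction: L = L₀/γ = 15.2/4.97 = 3.06 m

L ≈ 3.06 m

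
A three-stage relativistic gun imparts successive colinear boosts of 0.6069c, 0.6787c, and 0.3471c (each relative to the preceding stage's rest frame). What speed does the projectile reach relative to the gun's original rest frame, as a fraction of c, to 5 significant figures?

u ≈ 0.95562c

Compose boost 2: (0.6787 + 0.6069)/(1 + 0.6787×0.6069) = 1.2856/1.411903 = 0.9105441
Compose boost 3: (0.3471 + 0.9105441)/(1 + 0.3471×0.9105441) = 1.257644/1.316050 = 0.95562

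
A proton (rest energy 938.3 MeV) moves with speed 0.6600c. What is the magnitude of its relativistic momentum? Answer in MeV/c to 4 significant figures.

p ≈ 824.3 MeV/c

γ = 1/√(1 − 0.6600²) = 1.33109
p = γβm₀c = 1.33109 × 0.6600 × 938.3 MeV/c = 824.3 MeV/c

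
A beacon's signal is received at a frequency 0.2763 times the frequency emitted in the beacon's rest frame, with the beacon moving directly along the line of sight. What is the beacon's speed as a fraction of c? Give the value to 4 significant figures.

f_obs/f_src = √((1−β)/(1+β)) = 0.2763  ⇒  (1−β)/(1+β) = 0.0763417
β = |1 − D²|/(1 + D²) = |1 − 0.0763417|/(1 + 0.0763417) = 0.8581

β ≈ 0.8581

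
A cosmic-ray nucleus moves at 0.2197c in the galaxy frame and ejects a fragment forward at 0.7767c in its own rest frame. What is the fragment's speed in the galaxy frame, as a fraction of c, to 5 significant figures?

Compose boost 2: (0.7767 + 0.2197)/(1 + 0.7767×0.2197) = 0.99640/1.170641 = 0.85116

u ≈ 0.85116c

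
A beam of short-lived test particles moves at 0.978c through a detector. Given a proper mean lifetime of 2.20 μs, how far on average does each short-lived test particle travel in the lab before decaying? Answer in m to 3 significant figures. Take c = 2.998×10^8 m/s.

γ = 1/√(1 − 0.978²) = 4.7938
Dilated lifetime: Δt = γτ₀ = 4.7938 × 2.20 μs = 10.546 μs
d = vΔt = 0.978c × 10.546 μs = 2.9320×10^8 m/s × 1.0546×10^-5 s = 3090 m

d ≈ 3090 m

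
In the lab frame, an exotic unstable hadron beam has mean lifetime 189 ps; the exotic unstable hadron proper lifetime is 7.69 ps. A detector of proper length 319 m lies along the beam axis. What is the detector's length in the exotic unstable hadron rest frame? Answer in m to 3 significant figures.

L ≈ 13.0 m

Time dilation ⇒ γ = Δt/τ₀ = 189/7.69 = 24.577
Length contraction: L = L₀/γ = 319/24.577 = 13.0 m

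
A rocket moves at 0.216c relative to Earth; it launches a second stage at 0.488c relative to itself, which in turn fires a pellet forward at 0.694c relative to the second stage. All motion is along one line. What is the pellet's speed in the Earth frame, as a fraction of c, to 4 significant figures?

Compose boost 2: (0.488 + 0.216)/(1 + 0.488×0.216) = 0.7040/1.10541 = 0.636869
Compose boost 3: (0.694 + 0.636869)/(1 + 0.694×0.636869) = 1.33087/1.44199 = 0.9229

u ≈ 0.9229c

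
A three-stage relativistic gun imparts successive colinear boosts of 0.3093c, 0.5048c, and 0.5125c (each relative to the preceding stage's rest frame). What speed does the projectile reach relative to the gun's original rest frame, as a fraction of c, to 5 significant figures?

Compose boost 2: (0.5048 + 0.3093)/(1 + 0.5048×0.3093) = 0.81410/1.156135 = 0.7041567
Compose boost 3: (0.5125 + 0.7041567)/(1 + 0.5125×0.7041567) = 1.216657/1.360880 = 0.89402

u ≈ 0.89402c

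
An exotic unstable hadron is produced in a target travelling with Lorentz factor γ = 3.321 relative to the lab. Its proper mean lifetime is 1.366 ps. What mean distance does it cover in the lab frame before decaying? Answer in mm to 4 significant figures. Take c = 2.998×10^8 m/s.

d ≈ 1.297 mm

β = √(1 − 1/γ²) = √(1 − 1/3.321²) = 0.953588
Dilated lifetime: Δt = γτ₀ = 3.321 × 1.366 ps = 4.53649 ps
d = vΔt = 0.953588c × 4.53649 ps = 2.85886×10^8 m/s × 4.53649×10^-12 s = 1.297 mm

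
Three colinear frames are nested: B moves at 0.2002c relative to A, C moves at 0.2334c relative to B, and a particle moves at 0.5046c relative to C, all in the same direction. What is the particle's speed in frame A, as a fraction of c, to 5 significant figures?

u ≈ 0.75999c

Compose boost 2: (0.2334 + 0.2002)/(1 + 0.2334×0.2002) = 0.43360/1.046727 = 0.4142438
Compose boost 3: (0.5046 + 0.4142438)/(1 + 0.5046×0.4142438) = 0.9188438/1.209027 = 0.75999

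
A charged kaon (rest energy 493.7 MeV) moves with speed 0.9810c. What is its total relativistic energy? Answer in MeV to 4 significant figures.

E ≈ 2545 MeV

γ = 1/√(1 − 0.9810²) = 5.15443
E = γm₀c² = 5.15443 × 493.7 MeV = 2545 MeV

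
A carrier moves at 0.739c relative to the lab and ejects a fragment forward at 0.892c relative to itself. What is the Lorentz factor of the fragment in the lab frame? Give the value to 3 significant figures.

γ ≈ 5.45

u_lab = (0.892 + 0.739)/(1 + 0.892×0.739) = 1.631/1.65919 = 0.983011
γ = 1/√(1 − 0.983011²) = 5.45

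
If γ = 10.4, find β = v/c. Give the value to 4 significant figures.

β ≈ 0.9954

β = √(1 − 1/γ²) = √(1 − 1/10.4²) = √(0.990754) = 0.9954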